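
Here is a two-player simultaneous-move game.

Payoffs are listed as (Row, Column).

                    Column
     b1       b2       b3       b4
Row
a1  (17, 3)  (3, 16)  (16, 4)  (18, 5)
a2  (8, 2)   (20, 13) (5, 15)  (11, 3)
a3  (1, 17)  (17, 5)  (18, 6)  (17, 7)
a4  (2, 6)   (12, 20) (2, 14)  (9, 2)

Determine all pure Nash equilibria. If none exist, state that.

No pure-strategy Nash equilibrium.

(a1, b1): Column can switch to b2 (3 → 16). Not NE.
(a1, b2): Row can switch to a2 (3 → 20). Not NE.
(a1, b3): Row can switch to a3 (16 → 18). Not NE.
(a1, b4): Column can switch to b2 (5 → 16). Not NE.
(a2, b1): Row can switch to a1 (8 → 17). Not NE.
(a2, b2): Column can switch to b3 (13 → 15). Not NE.
(The remaining 10 profiles each have a profitable deviation by the same check.)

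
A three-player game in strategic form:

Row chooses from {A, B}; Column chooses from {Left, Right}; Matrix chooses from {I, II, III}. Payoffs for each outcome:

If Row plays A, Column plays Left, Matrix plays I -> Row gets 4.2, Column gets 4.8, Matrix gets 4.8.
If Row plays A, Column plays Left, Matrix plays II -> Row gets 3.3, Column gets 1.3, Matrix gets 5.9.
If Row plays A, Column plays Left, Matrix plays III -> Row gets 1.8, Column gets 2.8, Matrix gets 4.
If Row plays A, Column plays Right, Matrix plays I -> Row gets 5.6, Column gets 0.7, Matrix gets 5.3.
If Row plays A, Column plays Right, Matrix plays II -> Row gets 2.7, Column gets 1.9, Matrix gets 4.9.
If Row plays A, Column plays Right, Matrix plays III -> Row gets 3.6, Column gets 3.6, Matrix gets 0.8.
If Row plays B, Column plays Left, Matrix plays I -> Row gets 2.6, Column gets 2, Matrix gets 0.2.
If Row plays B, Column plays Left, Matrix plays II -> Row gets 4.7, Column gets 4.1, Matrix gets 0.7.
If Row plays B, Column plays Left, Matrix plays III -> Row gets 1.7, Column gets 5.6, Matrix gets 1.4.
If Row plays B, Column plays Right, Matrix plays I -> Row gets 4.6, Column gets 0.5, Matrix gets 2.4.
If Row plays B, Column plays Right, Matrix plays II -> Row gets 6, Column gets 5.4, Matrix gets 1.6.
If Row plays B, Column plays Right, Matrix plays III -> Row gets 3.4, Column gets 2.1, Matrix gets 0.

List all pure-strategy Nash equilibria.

No pure-strategy Nash equilibrium.

For each strategy profile, look for a profitable unilateral deviation.
(A, Left, I): Matrix can switch to II (4.8 → 5.9). Not NE.
(A, Left, II): Row can switch to B (3.3 → 4.7). Not NE.
(A, Left, III): Column can switch to Right (2.8 → 3.6). Not NE.
(A, Right, I): Column can switch to Left (0.7 → 4.8). Not NE.
(A, Right, II): Row can switch to B (2.7 → 6). Not NE.
(A, Right, III): Matrix can switch to I (0.8 → 5.3). Not NE.
(The remaining 6 profiles each have a profitable deviation by the same check.)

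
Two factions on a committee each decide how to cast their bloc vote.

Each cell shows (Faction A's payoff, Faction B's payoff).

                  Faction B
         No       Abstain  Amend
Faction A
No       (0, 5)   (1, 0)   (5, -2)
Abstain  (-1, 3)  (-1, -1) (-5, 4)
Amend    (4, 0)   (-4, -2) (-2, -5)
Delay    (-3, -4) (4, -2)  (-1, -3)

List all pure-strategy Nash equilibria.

Faction A against No: payoffs 0, -1, 4, -3 → best response Amend.
Faction A against Abstain: payoffs 1, -1, -4, 4 → best response Delay.
Faction A against Amend: payoffs 5, -5, -2, -1 → best response No.
Faction B against No: payoffs 5, 0, -2 → best response No.
Faction B against Abstain: payoffs 3, -1, 4 → best response Amend.
Faction B against Amend: payoffs 0, -2, -5 → best response No.
Faction B against Delay: payoffs -4, -2, -3 → best response Abstain.
Mutual best responses: (Amend, No); (Delay, Abstain).

Pure-strategy Nash equilibria: (Amend, No) and (Delay, Abstain)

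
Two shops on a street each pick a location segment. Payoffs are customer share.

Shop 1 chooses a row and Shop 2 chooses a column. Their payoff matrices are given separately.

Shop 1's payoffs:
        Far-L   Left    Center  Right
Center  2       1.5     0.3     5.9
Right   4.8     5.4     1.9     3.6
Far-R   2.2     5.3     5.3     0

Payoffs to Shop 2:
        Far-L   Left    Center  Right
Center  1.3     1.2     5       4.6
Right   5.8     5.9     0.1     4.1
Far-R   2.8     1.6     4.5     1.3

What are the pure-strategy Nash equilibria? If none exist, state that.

Pure-strategy Nash equilibria: (Right, Left) and (Far-R, Center)

For each strategy profile, look for a profitable unilateral deviation.
(Center, Far-L): Shop 1 can switch to Right (2 → 4.8). Not NE.
(Center, Left): Shop 1 can switch to Right (1.5 → 5.4). Not NE.
(Center, Center): Shop 1 can switch to Right (0.3 → 1.9). Not NE.
(Center, Right): Shop 2 can switch to Center (4.6 → 5). Not NE.
(Right, Far-L): Shop 2 can switch to Left (5.8 → 5.9). Not NE.
(Right, Left): Shop 1 gets 5.4, best alternative 5.3; Shop 2 gets 5.9, best alternative 5.8. No profitable deviation — NE.
(Right, Center): Shop 1 can switch to Far-R (1.9 → 5.3). Not NE.
(Far-R, Center): Shop 1 gets 5.3, best alternative 1.9; Shop 2 gets 4.5, best alternative 2.8. No profitable deviation — NE.
(The remaining 4 profiles each have a profitable deviation by the same check.)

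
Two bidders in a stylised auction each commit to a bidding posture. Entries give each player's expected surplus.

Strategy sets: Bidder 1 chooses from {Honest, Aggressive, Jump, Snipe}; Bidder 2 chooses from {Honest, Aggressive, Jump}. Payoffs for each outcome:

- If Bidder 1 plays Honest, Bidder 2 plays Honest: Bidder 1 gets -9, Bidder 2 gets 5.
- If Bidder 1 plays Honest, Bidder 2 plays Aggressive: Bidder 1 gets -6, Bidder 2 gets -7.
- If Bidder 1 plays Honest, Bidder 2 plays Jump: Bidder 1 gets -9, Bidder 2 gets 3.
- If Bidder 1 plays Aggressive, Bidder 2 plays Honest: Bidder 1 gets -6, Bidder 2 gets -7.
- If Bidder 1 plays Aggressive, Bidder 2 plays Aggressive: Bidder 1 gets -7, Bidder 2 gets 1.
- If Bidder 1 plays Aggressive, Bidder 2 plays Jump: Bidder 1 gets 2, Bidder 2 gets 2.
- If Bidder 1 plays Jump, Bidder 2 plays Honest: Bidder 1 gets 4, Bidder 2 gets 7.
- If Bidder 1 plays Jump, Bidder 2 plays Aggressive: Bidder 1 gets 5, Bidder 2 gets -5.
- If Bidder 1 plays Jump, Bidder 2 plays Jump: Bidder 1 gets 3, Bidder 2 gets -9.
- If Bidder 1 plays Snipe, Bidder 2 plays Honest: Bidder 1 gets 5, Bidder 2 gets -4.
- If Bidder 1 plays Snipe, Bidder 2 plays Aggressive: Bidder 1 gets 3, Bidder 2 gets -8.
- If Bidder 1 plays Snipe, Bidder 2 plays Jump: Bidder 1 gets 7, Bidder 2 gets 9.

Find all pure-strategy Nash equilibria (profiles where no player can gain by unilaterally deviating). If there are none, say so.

Mark each player's best response to every combination of opponents' strategies; a profile where every player is best-responding is a pure Nash equilibrium.
Bidder 1 against Honest: payoffs -9, -6, 4, 5 → best response Snipe.
Bidder 1 against Aggressive: payoffs -6, -7, 5, 3 → best response Jump.
Bidder 1 against Jump: payoffs -9, 2, 3, 7 → best response Snipe.
Bidder 2 against Honest: payoffs 5, -7, 3 → best response Honest.
Bidder 2 against Aggressive: payoffs -7, 1, 2 → best response Jump.
Bidder 2 against Jump: payoffs 7, -5, -9 → best response Honest.
Bidder 2 against Snipe: payoffs -4, -8, 9 → best response Jump.
Mutual best responses: (Snipe, Jump).

Pure NE: (Snipe, Jump)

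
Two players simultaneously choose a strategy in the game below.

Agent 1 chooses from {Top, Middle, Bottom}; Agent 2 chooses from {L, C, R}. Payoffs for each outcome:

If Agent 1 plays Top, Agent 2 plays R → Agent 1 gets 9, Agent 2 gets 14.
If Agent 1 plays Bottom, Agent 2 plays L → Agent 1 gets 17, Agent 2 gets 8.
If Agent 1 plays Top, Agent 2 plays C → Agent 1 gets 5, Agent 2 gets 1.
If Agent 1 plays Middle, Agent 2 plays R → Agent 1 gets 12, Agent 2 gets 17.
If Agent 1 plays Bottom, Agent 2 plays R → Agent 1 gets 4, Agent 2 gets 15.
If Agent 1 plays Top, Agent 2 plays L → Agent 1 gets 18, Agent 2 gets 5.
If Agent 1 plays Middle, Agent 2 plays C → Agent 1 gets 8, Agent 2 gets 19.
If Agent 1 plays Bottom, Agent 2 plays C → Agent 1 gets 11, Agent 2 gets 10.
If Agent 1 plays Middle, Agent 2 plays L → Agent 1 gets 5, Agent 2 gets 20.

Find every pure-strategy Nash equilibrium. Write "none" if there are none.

none

Agent 1 against L: payoffs 18, 5, 17 → best response Top.
Agent 1 against C: payoffs 5, 8, 11 → best response Bottom.
Agent 1 against R: payoffs 9, 12, 4 → best response Middle.
Agent 2 against Top: payoffs 5, 1, 14 → best response R.
Agent 2 against Middle: payoffs 20, 19, 17 → best response L.
Agent 2 against Bottom: payoffs 8, 10, 15 → best response R.
No profile is a mutual best response for all players.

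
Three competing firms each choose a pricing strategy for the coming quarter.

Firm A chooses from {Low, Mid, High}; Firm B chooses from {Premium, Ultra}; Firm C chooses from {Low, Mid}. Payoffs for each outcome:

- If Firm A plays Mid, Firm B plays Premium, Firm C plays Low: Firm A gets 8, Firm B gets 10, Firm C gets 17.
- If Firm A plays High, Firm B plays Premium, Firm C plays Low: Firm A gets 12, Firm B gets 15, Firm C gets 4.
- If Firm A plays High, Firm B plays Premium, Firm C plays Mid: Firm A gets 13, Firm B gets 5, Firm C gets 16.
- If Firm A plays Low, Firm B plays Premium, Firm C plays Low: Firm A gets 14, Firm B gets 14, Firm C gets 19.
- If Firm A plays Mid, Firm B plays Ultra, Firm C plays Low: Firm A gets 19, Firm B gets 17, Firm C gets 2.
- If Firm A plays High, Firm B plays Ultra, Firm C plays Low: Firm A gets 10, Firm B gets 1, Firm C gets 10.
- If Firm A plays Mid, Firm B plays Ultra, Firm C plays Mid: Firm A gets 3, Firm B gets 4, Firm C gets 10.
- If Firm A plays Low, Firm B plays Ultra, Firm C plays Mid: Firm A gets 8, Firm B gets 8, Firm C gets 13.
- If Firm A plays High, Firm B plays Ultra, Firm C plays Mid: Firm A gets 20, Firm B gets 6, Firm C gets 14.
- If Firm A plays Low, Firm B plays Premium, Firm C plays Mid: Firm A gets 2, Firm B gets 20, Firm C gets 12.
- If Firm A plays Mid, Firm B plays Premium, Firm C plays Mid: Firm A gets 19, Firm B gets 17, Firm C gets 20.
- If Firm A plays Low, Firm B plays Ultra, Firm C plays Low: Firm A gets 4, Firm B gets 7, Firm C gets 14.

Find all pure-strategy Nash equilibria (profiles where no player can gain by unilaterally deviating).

Firm A against (Premium, Low): payoffs 14, 8, 12 → best response Low.
Firm A against (Premium, Mid): payoffs 2, 19, 13 → best response Mid.
Firm A against (Ultra, Low): payoffs 4, 19, 10 → best response Mid.
Firm A against (Ultra, Mid): payoffs 8, 3, 20 → best response High.
Firm B against (Low, Low): payoffs 14, 7 → best response Premium.
Firm B against (Low, Mid): payoffs 20, 8 → best response Premium.
Firm B against (Mid, Low): payoffs 10, 17 → best response Ultra.
Firm B against (Mid, Mid): payoffs 17, 4 → best response Premium.
Firm B against (High, Low): payoffs 15, 1 → best response Premium.
Firm B against (High, Mid): payoffs 5, 6 → best response Ultra.
Firm C against (Low, Premium): payoffs 19, 12 → best response Low.
Firm C against (Low, Ultra): payoffs 14, 13 → best response Low.
Firm C against (Mid, Premium): payoffs 17, 20 → best response Mid.
Firm C against (Mid, Ultra): payoffs 2, 10 → best response Mid.
Firm C against (High, Premium): payoffs 4, 16 → best response Mid.
Firm C against (High, Ultra): payoffs 10, 14 → best response Mid.
Mutual best responses: (Low, Premium, Low); (Mid, Premium, Mid); (High, Ultra, Mid).

Pure-strategy Nash equilibria: (Low, Premium, Low); (Mid, Premium, Mid); (High, Ultra, Mid)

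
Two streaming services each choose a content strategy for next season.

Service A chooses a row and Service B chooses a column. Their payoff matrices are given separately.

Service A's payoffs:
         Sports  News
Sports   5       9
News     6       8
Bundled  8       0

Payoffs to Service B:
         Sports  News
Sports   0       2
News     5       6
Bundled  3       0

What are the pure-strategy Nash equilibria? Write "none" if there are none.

(Sports, Sports): Service A can switch to News (5 → 6). Not NE.
(Sports, News): Service A gets 9, best alternative 8; Service B gets 2, best alternative 0. No profitable deviation — NE.
(News, Sports): Service A can switch to Bundled (6 → 8). Not NE.
(News, News): Service A can switch to Sports (8 → 9). Not NE.
(Bundled, Sports): Service A gets 8, best alternative 6; Service B gets 3, best alternative 0. No profitable deviation — NE.
(Bundled, News): Service A can switch to Sports (0 → 9). Not NE.

Pure-strategy Nash equilibria: (Sports, News); (Bundled, Sports)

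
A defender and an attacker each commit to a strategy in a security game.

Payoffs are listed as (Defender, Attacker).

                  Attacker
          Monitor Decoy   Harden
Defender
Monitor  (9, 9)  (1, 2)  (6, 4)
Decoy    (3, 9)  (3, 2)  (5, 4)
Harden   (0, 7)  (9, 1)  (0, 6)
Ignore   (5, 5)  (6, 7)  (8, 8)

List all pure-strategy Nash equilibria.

Mark each player's best response to every combination of opponents' strategies; a profile where every player is best-responding is a pure Nash equilibrium.
Defender against Monitor: payoffs 9, 3, 0, 5 → best response Monitor.
Defender against Decoy: payoffs 1, 3, 9, 6 → best response Harden.
Defender against Harden: payoffs 6, 5, 0, 8 → best response Ignore.
Attacker against Monitor: payoffs 9, 2, 4 → best response Monitor.
Attacker against Decoy: payoffs 9, 2, 4 → best response Monitor.
Attacker against Harden: payoffs 7, 1, 6 → best response Monitor.
Attacker against Ignore: payoffs 5, 7, 8 → best response Harden.
Mutual best responses: (Monitor, Monitor); (Ignore, Harden).

Pure-strategy Nash equilibria: (Monitor, Monitor) and (Ignore, Harden)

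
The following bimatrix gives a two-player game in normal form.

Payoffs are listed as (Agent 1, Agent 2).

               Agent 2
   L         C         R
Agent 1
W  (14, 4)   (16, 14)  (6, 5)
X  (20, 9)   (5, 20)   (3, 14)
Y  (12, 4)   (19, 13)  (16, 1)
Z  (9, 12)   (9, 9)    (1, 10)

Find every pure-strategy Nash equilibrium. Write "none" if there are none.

(W, L): Agent 1 can switch to X (14 → 20). Not NE.
(W, C): Agent 1 can switch to Y (16 → 19). Not NE.
(W, R): Agent 1 can switch to Y (6 → 16). Not NE.
(X, L): Agent 2 can switch to C (9 → 20). Not NE.
(X, C): Agent 1 can switch to W (5 → 16). Not NE.
(X, R): Agent 1 can switch to W (3 → 6). Not NE.
(Y, L): Agent 1 can switch to W (12 → 14). Not NE.
(Y, C): Agent 1 gets 19, best alternative 16; Agent 2 gets 13, best alternative 4. No profitable deviation — NE.
(Y, R): Agent 2 can switch to L (1 → 4). Not NE.
(Z, L): Agent 1 can switch to W (9 → 14). Not NE.
(Z, C): Agent 1 can switch to W (9 → 16). Not NE.
(Z, R): Agent 1 can switch to W (1 → 6). Not NE.

The unique pure-strategy Nash equilibrium is (Y, C).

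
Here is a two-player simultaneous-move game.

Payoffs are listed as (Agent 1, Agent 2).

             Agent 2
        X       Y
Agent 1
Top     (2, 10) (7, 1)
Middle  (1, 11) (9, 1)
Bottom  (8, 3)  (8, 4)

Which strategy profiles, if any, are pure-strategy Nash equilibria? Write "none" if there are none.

This game has no pure Nash equilibrium.

Check each profile: it is a Nash equilibrium iff no player can strictly gain by switching unilaterally.
(Top, X): Agent 1 can switch to Bottom (2 → 8). Not NE.
(Top, Y): Agent 1 can switch to Middle (7 → 9). Not NE.
(Middle, X): Agent 1 can switch to Top (1 → 2). Not NE.
(Middle, Y): Agent 2 can switch to X (1 → 11). Not NE.
(Bottom, X): Agent 2 can switch to Y (3 → 4). Not NE.
(Bottom, Y): Agent 1 can switch to Middle (8 → 9). Not NE.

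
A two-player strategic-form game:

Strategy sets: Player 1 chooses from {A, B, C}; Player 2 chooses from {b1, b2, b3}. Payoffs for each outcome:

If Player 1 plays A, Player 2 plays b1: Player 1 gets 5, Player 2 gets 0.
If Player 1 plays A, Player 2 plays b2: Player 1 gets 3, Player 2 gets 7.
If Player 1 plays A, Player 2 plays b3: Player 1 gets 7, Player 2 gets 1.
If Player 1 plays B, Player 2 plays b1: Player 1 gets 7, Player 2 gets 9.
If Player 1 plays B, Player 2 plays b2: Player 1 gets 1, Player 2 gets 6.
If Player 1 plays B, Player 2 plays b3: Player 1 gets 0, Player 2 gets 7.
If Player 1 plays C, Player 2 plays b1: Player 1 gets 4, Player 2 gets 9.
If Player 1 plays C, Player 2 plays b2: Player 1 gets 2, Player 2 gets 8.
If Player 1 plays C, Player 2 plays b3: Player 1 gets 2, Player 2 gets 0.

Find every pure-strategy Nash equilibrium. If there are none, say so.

Pure-strategy Nash equilibria: (A, b2), (B, b1)

(A, b1): Player 1 can switch to B (5 → 7). Not NE.
(A, b2): Player 1 gets 3, best alternative 2; Player 2 gets 7, best alternative 1. No profitable deviation — NE.
(A, b3): Player 2 can switch to b2 (1 → 7). Not NE.
(B, b1): Player 1 gets 7, best alternative 5; Player 2 gets 9, best alternative 7. No profitable deviation — NE.
(B, b2): Player 1 can switch to A (1 → 3). Not NE.
(B, b3): Player 1 can switch to A (0 → 7). Not NE.
(C, b1): Player 1 can switch to A (4 → 5). Not NE.
(C, b2): Player 1 can switch to A (2 → 3). Not NE.
(C, b3): Player 1 can switch to A (2 → 7). Not NE.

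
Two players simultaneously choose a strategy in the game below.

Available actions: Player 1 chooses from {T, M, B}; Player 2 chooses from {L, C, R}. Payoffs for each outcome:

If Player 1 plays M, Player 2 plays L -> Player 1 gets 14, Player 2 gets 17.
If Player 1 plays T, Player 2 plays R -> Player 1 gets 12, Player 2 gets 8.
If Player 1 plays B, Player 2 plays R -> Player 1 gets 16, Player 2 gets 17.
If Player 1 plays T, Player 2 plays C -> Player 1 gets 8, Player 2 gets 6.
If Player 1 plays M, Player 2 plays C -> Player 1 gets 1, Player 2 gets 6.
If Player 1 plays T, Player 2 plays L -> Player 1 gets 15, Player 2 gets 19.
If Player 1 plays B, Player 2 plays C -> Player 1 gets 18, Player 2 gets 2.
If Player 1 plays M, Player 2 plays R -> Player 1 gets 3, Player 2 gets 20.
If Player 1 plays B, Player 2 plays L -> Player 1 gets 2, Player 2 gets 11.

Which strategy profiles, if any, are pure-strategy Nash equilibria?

Player 1 against L: payoffs 15, 14, 2 → best response T.
Player 1 against C: payoffs 8, 1, 18 → best response B.
Player 1 against R: payoffs 12, 3, 16 → best response B.
Player 2 against T: payoffs 19, 6, 8 → best response L.
Player 2 against M: payoffs 17, 6, 20 → best response R.
Player 2 against B: payoffs 11, 2, 17 → best response R.
Mutual best responses: (T, L); (B, R).

(T, L), (B, R)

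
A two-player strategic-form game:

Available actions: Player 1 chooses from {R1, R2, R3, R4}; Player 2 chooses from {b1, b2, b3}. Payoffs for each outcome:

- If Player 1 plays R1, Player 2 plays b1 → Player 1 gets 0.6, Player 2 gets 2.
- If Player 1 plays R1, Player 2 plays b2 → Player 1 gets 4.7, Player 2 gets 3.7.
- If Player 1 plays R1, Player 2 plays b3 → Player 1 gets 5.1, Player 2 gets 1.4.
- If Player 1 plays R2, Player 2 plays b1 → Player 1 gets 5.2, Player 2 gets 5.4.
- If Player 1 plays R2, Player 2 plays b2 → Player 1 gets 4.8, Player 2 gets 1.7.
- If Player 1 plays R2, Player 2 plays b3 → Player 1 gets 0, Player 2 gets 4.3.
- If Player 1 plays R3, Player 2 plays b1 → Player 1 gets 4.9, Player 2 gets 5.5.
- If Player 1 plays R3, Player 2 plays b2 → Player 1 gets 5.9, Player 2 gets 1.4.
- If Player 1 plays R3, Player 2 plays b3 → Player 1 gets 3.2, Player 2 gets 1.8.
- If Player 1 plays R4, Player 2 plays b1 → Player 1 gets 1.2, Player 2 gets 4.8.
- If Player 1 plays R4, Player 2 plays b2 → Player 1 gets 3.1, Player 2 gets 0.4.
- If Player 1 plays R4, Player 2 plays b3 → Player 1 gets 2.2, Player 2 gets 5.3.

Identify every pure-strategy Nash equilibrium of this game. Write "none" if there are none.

The unique pure-strategy Nash equilibrium is (R2, b1).

Player 1 against b1: payoffs 0.6, 5.2, 4.9, 1.2 → best response R2.
Player 1 against b2: payoffs 4.7, 4.8, 5.9, 3.1 → best response R3.
Player 1 against b3: payoffs 5.1, 0, 3.2, 2.2 → best response R1.
Player 2 against R1: payoffs 2, 3.7, 1.4 → best response b2.
Player 2 against R2: payoffs 5.4, 1.7, 4.3 → best response b1.
Player 2 against R3: payoffs 5.5, 1.4, 1.8 → best response b1.
Player 2 against R4: payoffs 4.8, 0.4, 5.3 → best response b3.
Mutual best responses: (R2, b1).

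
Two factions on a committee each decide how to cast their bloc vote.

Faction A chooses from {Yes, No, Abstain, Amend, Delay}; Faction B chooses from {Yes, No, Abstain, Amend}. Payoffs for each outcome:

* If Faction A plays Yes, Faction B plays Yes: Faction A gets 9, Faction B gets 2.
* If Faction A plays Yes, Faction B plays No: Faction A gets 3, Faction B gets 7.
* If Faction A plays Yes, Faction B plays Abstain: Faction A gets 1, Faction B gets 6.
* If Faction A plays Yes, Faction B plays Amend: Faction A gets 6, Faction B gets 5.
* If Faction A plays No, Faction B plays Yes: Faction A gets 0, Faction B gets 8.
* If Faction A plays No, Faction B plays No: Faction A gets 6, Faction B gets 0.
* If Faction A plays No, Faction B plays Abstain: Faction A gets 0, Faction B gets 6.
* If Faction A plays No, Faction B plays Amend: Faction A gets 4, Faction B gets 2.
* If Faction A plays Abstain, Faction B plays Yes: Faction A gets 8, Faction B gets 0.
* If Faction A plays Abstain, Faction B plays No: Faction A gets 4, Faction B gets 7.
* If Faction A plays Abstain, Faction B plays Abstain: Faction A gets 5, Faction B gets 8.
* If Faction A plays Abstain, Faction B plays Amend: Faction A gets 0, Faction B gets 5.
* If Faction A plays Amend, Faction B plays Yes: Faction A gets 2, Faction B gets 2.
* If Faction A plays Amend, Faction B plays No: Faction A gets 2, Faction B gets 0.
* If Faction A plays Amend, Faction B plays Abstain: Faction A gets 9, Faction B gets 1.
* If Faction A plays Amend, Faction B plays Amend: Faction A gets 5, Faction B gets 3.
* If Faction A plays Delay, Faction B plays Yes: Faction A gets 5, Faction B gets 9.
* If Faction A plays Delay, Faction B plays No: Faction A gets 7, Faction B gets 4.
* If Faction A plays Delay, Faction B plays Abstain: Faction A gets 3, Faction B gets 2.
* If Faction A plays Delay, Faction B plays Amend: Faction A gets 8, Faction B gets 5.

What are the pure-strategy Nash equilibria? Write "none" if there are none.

(Yes, Yes): Faction B can switch to No (2 → 7). Not NE.
(Yes, No): Faction A can switch to No (3 → 6). Not NE.
(Yes, Abstain): Faction A can switch to Abstain (1 → 5). Not NE.
(Yes, Amend): Faction A can switch to Delay (6 → 8). Not NE.
(No, Yes): Faction A can switch to Yes (0 → 9). Not NE.
(No, No): Faction A can switch to Delay (6 → 7). Not NE.
(The remaining 14 profiles each have a profitable deviation by the same check.)

No pure-strategy Nash equilibrium.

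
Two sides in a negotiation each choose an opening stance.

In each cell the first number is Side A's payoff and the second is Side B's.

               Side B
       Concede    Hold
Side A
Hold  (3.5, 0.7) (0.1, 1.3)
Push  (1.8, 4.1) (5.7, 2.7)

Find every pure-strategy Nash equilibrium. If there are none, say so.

No pure-strategy Nash equilibrium.

Side A against Concede: payoffs 3.5, 1.8 → best response Hold.
Side A against Hold: payoffs 0.1, 5.7 → best response Push.
Side B against Hold: payoffs 0.7, 1.3 → best response Hold.
Side B against Push: payoffs 4.1, 2.7 → best response Concede.
No profile is a mutual best response for all players.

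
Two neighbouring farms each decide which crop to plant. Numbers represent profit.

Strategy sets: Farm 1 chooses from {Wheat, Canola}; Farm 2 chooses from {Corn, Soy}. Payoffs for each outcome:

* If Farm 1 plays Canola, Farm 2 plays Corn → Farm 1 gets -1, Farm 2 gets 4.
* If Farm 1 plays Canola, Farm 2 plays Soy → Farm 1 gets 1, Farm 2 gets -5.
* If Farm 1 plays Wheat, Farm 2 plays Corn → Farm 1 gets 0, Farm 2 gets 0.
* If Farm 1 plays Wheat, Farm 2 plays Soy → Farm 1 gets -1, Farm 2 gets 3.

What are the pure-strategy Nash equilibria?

Mark each player's best response to every combination of opponents' strategies; a profile where every player is best-responding is a pure Nash equilibrium.
Farm 1 against Corn: payoffs 0, -1 → best response Wheat.
Farm 1 against Soy: payoffs -1, 1 → best response Canola.
Farm 2 against Wheat: payoffs 0, 3 → best response Soy.
Farm 2 against Canola: payoffs 4, -5 → best response Corn.
No profile is a mutual best response for all players.

none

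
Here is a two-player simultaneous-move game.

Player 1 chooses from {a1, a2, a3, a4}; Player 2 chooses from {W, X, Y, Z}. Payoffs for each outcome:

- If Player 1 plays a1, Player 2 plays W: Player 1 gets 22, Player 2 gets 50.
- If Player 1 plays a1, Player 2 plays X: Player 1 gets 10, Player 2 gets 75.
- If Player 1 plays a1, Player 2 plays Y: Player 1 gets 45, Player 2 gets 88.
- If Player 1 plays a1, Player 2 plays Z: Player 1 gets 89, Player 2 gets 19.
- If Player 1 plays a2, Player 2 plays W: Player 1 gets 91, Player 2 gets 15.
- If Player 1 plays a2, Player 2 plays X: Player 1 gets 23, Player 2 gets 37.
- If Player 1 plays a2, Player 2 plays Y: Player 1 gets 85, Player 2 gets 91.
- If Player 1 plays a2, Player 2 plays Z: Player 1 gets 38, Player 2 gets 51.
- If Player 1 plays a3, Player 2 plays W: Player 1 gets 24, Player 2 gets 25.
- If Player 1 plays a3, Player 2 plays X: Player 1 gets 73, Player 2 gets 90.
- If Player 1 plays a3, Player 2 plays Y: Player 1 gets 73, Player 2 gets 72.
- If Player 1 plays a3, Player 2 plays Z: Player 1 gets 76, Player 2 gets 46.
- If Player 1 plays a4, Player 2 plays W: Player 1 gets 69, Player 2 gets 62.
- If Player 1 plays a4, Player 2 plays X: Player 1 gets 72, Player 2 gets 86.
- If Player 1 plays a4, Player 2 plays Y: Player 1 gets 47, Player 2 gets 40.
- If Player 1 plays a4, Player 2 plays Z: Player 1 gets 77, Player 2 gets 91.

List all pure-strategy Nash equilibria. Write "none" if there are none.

Player 1 against W: payoffs 22, 91, 24, 69 → best response a2.
Player 1 against X: payoffs 10, 23, 73, 72 → best response a3.
Player 1 against Y: payoffs 45, 85, 73, 47 → best response a2.
Player 1 against Z: payoffs 89, 38, 76, 77 → best response a1.
Player 2 against a1: payoffs 50, 75, 88, 19 → best response Y.
Player 2 against a2: payoffs 15, 37, 91, 51 → best response Y.
Player 2 against a3: payoffs 25, 90, 72, 46 → best response X.
Player 2 against a4: payoffs 62, 86, 40, 91 → best response Z.
Mutual best responses: (a2, Y); (a3, X).

The pure Nash equilibria are (a2, Y) and (a3, X).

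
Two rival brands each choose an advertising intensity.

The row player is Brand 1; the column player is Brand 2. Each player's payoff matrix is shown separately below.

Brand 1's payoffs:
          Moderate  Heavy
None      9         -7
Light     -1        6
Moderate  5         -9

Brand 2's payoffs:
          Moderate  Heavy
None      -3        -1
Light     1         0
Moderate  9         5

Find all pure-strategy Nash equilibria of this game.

(None, Moderate): Brand 2 can switch to Heavy (-3 → -1). Not NE.
(None, Heavy): Brand 1 can switch to Light (-7 → 6). Not NE.
(Light, Moderate): Brand 1 can switch to None (-1 → 9). Not NE.
(Light, Heavy): Brand 2 can switch to Moderate (0 → 1). Not NE.
(Moderate, Moderate): Brand 1 can switch to None (5 → 9). Not NE.
(Moderate, Heavy): Brand 1 can switch to None (-9 → -7). Not NE.

none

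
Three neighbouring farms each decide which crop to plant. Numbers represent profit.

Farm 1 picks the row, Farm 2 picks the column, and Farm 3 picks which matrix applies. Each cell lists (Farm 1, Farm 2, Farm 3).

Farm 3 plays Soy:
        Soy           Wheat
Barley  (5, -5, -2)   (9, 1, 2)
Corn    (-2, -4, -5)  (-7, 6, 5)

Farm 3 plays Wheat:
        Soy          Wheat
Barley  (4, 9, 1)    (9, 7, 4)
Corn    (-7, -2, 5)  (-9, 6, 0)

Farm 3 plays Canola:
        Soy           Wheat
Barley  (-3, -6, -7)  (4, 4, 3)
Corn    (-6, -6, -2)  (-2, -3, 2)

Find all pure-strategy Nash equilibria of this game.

For each player, find the best response to each opponent profile; mutual best responses are the pure NE.
Farm 1 against (Soy, Soy): payoffs 5, -2 → best response Barley.
Farm 1 against (Soy, Wheat): payoffs 4, -7 → best response Barley.
Farm 1 against (Soy, Canola): payoffs -3, -6 → best response Barley.
Farm 1 against (Wheat, Soy): payoffs 9, -7 → best response Barley.
Farm 1 against (Wheat, Wheat): payoffs 9, -9 → best response Barley.
Farm 1 against (Wheat, Canola): payoffs 4, -2 → best response Barley.
Farm 2 against (Barley, Soy): payoffs -5, 1 → best response Wheat.
Farm 2 against (Barley, Wheat): payoffs 9, 7 → best response Soy.
Farm 2 against (Barley, Canola): payoffs -6, 4 → best response Wheat.
Farm 2 against (Corn, Soy): payoffs -4, 6 → best response Wheat.
Farm 2 against (Corn, Wheat): payoffs -2, 6 → best response Wheat.
Farm 2 against (Corn, Canola): payoffs -6, -3 → best response Wheat.
Farm 3 against (Barley, Soy): payoffs -2, 1, -7 → best response Wheat.
Farm 3 against (Barley, Wheat): payoffs 2, 4, 3 → best response Wheat.
Farm 3 against (Corn, Soy): payoffs -5, 5, -2 → best response Wheat.
Farm 3 against (Corn, Wheat): payoffs 5, 0, 2 → best response Soy.
Mutual best responses: (Barley, Soy, Wheat).

Pure NE: (Barley, Soy, Wheat)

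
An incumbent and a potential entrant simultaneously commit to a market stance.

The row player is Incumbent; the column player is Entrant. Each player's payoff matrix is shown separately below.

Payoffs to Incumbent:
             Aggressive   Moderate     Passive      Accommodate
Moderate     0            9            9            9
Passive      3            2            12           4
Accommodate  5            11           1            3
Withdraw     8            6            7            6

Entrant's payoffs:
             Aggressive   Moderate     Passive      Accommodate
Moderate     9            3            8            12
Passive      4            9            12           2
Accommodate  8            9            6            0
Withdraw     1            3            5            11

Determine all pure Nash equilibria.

Incumbent against Aggressive: payoffs 0, 3, 5, 8 → best response Withdraw.
Incumbent against Moderate: payoffs 9, 2, 11, 6 → best response Accommodate.
Incumbent against Passive: payoffs 9, 12, 1, 7 → best response Passive.
Incumbent against Accommodate: payoffs 9, 4, 3, 6 → best response Moderate.
Entrant against Moderate: payoffs 9, 3, 8, 12 → best response Accommodate.
Entrant against Passive: payoffs 4, 9, 12, 2 → best response Passive.
Entrant against Accommodate: payoffs 8, 9, 6, 0 → best response Moderate.
Entrant against Withdraw: payoffs 1, 3, 5, 11 → best response Accommodate.
Mutual best responses: (Moderate, Accommodate); (Passive, Passive); (Accommodate, Moderate).

Pure-strategy Nash equilibria: (Moderate, Accommodate); (Passive, Passive); (Accommodate, Moderate)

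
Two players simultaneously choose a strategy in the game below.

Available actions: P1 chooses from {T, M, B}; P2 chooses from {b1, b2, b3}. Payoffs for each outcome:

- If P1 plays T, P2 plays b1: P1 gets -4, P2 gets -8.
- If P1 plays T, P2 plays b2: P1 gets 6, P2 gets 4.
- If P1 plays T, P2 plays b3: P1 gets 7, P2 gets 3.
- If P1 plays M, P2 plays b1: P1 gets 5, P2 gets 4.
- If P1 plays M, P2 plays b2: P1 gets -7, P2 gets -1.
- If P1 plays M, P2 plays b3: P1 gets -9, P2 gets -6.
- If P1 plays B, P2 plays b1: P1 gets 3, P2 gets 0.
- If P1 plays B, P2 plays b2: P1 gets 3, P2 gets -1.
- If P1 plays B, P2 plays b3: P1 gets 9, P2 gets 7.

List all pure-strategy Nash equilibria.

(T, b2); (M, b1); (B, b3)

P1 against b1: payoffs -4, 5, 3 → best response M.
P1 against b2: payoffs 6, -7, 3 → best response T.
P1 against b3: payoffs 7, -9, 9 → best response B.
P2 against T: payoffs -8, 4, 3 → best response b2.
P2 against M: payoffs 4, -1, -6 → best response b1.
P2 against B: payoffs 0, -1, 7 → best response b3.
Mutual best responses: (T, b2); (M, b1); (B, b3).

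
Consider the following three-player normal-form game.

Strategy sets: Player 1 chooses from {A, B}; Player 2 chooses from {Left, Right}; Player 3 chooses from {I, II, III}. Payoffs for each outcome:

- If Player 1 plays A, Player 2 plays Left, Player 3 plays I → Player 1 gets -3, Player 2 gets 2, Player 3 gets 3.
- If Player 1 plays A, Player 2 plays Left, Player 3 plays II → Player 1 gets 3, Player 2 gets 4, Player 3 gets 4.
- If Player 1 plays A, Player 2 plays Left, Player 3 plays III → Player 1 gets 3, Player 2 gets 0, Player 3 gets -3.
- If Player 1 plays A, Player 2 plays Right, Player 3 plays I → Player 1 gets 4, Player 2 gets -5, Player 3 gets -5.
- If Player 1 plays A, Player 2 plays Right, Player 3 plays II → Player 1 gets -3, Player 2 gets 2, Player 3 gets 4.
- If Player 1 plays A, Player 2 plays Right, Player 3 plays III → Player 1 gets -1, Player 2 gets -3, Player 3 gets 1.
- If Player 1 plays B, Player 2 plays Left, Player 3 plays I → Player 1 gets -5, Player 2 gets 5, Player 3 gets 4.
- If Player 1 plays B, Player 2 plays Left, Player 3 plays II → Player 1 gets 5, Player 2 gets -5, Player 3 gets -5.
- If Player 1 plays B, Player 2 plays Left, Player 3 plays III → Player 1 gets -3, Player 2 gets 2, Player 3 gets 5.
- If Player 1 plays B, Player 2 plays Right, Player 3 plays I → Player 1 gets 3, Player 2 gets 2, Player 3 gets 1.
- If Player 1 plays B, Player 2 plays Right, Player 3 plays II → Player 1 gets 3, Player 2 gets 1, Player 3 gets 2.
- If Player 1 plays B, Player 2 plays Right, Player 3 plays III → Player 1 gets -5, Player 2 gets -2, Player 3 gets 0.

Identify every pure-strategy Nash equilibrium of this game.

The unique pure-strategy Nash equilibrium is (B, Right, II).

Mark each player's best response to every combination of opponents' strategies; a profile where every player is best-responding is a pure Nash equilibrium.
Player 1 against (Left, I): payoffs -3, -5 → best response A.
Player 1 against (Left, II): payoffs 3, 5 → best response B.
Player 1 against (Left, III): payoffs 3, -3 → best response A.
Player 1 against (Right, I): payoffs 4, 3 → best response A.
Player 1 against (Right, II): payoffs -3, 3 → best response B.
Player 1 against (Right, III): payoffs -1, -5 → best response A.
Player 2 against (A, I): payoffs 2, -5 → best response Left.
Player 2 against (A, II): payoffs 4, 2 → best response Left.
Player 2 against (A, III): payoffs 0, -3 → best response Left.
Player 2 against (B, I): payoffs 5, 2 → best response Left.
Player 2 against (B, II): payoffs -5, 1 → best response Right.
Player 2 against (B, III): payoffs 2, -2 → best response Left.
Player 3 against (A, Left): payoffs 3, 4, -3 → best response II.
Player 3 against (A, Right): payoffs -5, 4, 1 → best response II.
Player 3 against (B, Left): payoffs 4, -5, 5 → best response III.
Player 3 against (B, Right): payoffs 1, 2, 0 → best response II.
Mutual best responses: (B, Right, II).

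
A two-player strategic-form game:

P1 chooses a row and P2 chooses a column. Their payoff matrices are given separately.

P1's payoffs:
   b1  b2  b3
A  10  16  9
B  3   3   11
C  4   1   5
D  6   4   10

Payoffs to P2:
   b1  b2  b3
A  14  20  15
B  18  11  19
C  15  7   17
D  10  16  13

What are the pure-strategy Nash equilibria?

For each strategy profile, look for a profitable unilateral deviation.
(A, b1): P2 can switch to b2 (14 → 20). Not NE.
(A, b2): P1 gets 16, best alternative 4; P2 gets 20, best alternative 15. No profitable deviation — NE.
(A, b3): P1 can switch to B (9 → 11). Not NE.
(B, b1): P1 can switch to A (3 → 10). Not NE.
(B, b2): P1 can switch to A (3 → 16). Not NE.
(B, b3): P1 gets 11, best alternative 10; P2 gets 19, best alternative 18. No profitable deviation — NE.
(C, b1): P1 can switch to A (4 → 10). Not NE.
(C, b2): P1 can switch to A (1 → 16). Not NE.
(C, b3): P1 can switch to A (5 → 9). Not NE.
(D, b1): P1 can switch to A (6 → 10). Not NE.
(D, b2): P1 can switch to A (4 → 16). Not NE.
(D, b3): P1 can switch to B (10 → 11). Not NE.

(A, b2); (B, b3)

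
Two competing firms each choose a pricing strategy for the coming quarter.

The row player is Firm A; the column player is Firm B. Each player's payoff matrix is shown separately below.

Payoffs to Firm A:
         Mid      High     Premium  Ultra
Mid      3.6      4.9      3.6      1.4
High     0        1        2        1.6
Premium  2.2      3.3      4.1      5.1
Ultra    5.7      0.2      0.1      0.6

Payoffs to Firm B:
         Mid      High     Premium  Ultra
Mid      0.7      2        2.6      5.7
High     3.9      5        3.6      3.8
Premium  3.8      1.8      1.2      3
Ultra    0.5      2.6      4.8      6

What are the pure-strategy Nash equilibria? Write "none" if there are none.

Firm A against Mid: payoffs 3.6, 0, 2.2, 5.7 → best response Ultra.
Firm A against High: payoffs 4.9, 1, 3.3, 0.2 → best response Mid.
Firm A against Premium: payoffs 3.6, 2, 4.1, 0.1 → best response Premium.
Firm A against Ultra: payoffs 1.4, 1.6, 5.1, 0.6 → best response Premium.
Firm B against Mid: payoffs 0.7, 2, 2.6, 5.7 → best response Ultra.
Firm B against High: payoffs 3.9, 5, 3.6, 3.8 → best response High.
Firm B against Premium: payoffs 3.8, 1.8, 1.2, 3 → best response Mid.
Firm B against Ultra: payoffs 0.5, 2.6, 4.8, 6 → best response Ultra.
No profile is a mutual best response for all players.

There is no pure-strategy Nash equilibrium.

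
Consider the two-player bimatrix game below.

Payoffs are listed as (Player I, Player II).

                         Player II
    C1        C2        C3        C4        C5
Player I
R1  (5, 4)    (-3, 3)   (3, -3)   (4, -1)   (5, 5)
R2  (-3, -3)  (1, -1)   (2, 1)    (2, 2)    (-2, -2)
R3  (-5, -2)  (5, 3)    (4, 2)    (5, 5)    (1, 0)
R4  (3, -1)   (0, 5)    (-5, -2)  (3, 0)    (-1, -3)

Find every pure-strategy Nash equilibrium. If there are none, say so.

The pure Nash equilibria are (R1, C5); (R3, C4).

Player I against C1: payoffs 5, -3, -5, 3 → best response R1.
Player I against C2: payoffs -3, 1, 5, 0 → best response R3.
Player I against C3: payoffs 3, 2, 4, -5 → best response R3.
Player I against C4: payoffs 4, 2, 5, 3 → best response R3.
Player I against C5: payoffs 5, -2, 1, -1 → best response R1.
Player II against R1: payoffs 4, 3, -3, -1, 5 → best response C5.
Player II against R2: payoffs -3, -1, 1, 2, -2 → best response C4.
Player II against R3: payoffs -2, 3, 2, 5, 0 → best response C4.
Player II against R4: payoffs -1, 5, -2, 0, -3 → best response C2.
Mutual best responses: (R1, C5); (R3, C4).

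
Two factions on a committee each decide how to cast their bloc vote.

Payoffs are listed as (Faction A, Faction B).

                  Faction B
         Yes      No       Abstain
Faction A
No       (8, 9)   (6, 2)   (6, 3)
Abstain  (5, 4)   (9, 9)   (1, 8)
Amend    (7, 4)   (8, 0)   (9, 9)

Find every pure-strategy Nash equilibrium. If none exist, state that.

Pure-strategy Nash equilibria: (No, Yes), (Abstain, No), (Amend, Abstain)

Faction A against Yes: payoffs 8, 5, 7 → best response No.
Faction A against No: payoffs 6, 9, 8 → best response Abstain.
Faction A against Abstain: payoffs 6, 1, 9 → best response Amend.
Faction B against No: payoffs 9, 2, 3 → best response Yes.
Faction B against Abstain: payoffs 4, 9, 8 → best response No.
Faction B against Amend: payoffs 4, 0, 9 → best response Abstain.
Mutual best responses: (No, Yes); (Abstain, No); (Amend, Abstain).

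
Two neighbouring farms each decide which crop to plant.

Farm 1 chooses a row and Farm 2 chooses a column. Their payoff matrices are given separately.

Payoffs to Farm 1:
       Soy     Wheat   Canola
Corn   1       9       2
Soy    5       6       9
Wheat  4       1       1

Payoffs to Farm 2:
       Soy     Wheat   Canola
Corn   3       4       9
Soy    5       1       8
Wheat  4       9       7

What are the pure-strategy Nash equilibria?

Pure NE: (Soy, Canola)

Check each profile: it is a Nash equilibrium iff no player can strictly gain by switching unilaterally.
(Corn, Soy): Farm 1 can switch to Soy (1 → 5). Not NE.
(Corn, Wheat): Farm 2 can switch to Canola (4 → 9). Not NE.
(Corn, Canola): Farm 1 can switch to Soy (2 → 9). Not NE.
(Soy, Soy): Farm 2 can switch to Canola (5 → 8). Not NE.
(Soy, Wheat): Farm 1 can switch to Corn (6 → 9). Not NE.
(Soy, Canola): Farm 1 gets 9, best alternative 2; Farm 2 gets 8, best alternative 5. No profitable deviation — NE.
(Wheat, Soy): Farm 1 can switch to Soy (4 → 5). Not NE.
(The remaining 2 profiles each have a profitable deviation by the same check.)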